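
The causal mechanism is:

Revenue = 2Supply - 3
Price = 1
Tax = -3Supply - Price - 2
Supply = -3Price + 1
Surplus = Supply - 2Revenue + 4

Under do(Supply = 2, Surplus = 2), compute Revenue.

Under do(Supply = 2, Surplus = 2), each intervened variable's structural equation is replaced by its fixed value.
Revenue = 2Supply - 3  [with Supply=2]  = 1

1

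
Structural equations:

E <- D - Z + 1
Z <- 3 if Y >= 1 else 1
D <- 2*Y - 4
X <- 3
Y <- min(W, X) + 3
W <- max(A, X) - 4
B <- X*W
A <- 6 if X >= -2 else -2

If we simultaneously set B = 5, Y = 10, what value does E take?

The joint intervention fixes B = 5, Y = 10, removing each variable's own equation.
D = 2*Y - 4  [with Y=10]  = 16
Z = 3 if Y >= 1 else 1  [with Y=10]  = 3
E = D - Z + 1  [with D=16, Z=3]  = 14

14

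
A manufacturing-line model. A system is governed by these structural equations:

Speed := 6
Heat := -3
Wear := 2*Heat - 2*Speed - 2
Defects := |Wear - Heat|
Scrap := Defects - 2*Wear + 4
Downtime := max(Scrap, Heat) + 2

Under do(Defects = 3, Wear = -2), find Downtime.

13

The joint intervention fixes Defects = 3, Wear = -2, removing each variable's own equation.
Scrap = Defects - 2*Wear + 4  [with Defects=3, Wear=-2]  = 11
Downtime = max(Scrap, Heat) + 2  [with Scrap=11, Heat=-3]  = 13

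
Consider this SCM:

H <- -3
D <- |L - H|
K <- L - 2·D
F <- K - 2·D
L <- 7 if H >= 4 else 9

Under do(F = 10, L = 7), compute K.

-13

Setting F = 10, L = 7 by intervention discards those variables' equations.
D = |L - H|  [with L=7, H=-3]  = 10
K = L - 2·D  [with L=7, D=10]  = -13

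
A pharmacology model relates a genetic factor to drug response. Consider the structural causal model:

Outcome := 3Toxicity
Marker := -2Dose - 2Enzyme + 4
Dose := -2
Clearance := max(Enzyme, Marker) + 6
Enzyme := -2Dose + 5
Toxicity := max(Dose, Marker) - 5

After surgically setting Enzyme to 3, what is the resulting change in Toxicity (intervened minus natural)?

4

Under do(Enzyme=3), the mechanism Enzyme := -2Dose + 5 is discarded; Enzyme is fixed at 3.
Marker = -2Dose - 2Enzyme + 4  [with Dose=-2, Enzyme=3]  = 2
Toxicity = max(Dose, Marker) - 5  [with Dose=-2, Marker=2]  = -3
Without intervention: Enzyme = -2Dose + 5  [with Dose=-2]  = 9; Marker = -2Dose - 2Enzyme + 4  [with Dose=-2, Enzyme=9]  = -10; Toxicity = max(Dose, Marker) - 5  [with Dose=-2, Marker=-10]  = -7.
Change = -3 − (-7) = 4.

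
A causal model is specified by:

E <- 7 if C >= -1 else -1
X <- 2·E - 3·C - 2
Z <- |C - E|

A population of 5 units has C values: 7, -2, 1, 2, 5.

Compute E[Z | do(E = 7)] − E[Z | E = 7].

The intervention sets E=7 in all 5 units regardless of C. Recomputing Z per unit gives 0, 9, 6, 5, 2; average 4.4.
Conditioning on E=7 selects the 4 unit(s) with C ∈ {7, 1, 2, 5}. Their Z values: 0, 6, 5, 2. Mean = 3.25.
Difference = 4.4 − 3.25 = 1.15.

1.15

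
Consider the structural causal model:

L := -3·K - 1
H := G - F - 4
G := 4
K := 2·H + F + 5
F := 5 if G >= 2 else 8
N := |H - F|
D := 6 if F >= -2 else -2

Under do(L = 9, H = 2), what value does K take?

14

Under do(L = 9, H = 2), each intervened variable's structural equation is replaced by its fixed value.
F = 5 if G >= 2 else 8  [with G=4]  = 5
K = 2·H + F + 5  [with H=2, F=5]  = 14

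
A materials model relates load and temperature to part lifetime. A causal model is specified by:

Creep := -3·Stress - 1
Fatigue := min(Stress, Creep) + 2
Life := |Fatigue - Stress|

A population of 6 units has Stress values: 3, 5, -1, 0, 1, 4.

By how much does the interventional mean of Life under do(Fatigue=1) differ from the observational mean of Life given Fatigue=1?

0.5

Under do(Fatigue=1), Fatigue's equation is replaced by Fatigue=1 for every unit. Per-unit Life: 2, 4, 2, 1, 0, 3. Mean = 2.
Observing Fatigue=1 restricts to units where Fatigue's equation naturally yields 1: Stress ∈ {-1, 0}. In that subpopulation Life = 2, 1, mean 1.5.
Difference = 2 − 1.5 = 0.5.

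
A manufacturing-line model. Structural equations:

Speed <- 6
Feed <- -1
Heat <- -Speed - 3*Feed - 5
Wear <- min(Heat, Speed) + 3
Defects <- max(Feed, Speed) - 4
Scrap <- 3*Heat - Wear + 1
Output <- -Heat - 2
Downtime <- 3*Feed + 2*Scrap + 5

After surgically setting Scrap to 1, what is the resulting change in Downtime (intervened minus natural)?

38

Intervening sets Scrap = 1 and removes its equation (Scrap <- 3*Heat - Wear + 1).
Downtime = 3*Feed + 2*Scrap + 5  [with Feed=-1, Scrap=1]  = 4
Without intervention: Heat = -Speed - 3*Feed - 5  [with Speed=6, Feed=-1]  = -8; Wear = min(Heat, Speed) + 3  [with Heat=-8, Speed=6]  = -5; Scrap = 3*Heat - Wear + 1  [with Heat=-8, Wear=-5]  = -18; Downtime = 3*Feed + 2*Scrap + 5  [with Feed=-1, Scrap=-18]  = -34.
Change = 4 − (-34) = 38.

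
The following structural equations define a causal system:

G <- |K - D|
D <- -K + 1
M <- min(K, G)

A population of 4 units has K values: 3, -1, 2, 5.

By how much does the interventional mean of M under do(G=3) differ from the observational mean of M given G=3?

1.25

The intervention sets G=3 in all 4 units regardless of K. Recomputing M per unit gives 3, -1, 2, 3; average 1.75.
Observing G=3 restricts to units where G's equation naturally yields 3: K ∈ {-1, 2}. In that subpopulation M = -1, 2, mean 0.5.
Difference = 1.75 − 0.5 = 1.25.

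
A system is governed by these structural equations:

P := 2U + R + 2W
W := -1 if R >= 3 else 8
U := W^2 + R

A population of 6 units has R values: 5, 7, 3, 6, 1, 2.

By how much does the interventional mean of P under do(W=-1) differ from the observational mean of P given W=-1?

-3.75

The intervention sets W=-1 in all 6 units regardless of R. Recomputing P per unit gives 15, 21, 9, 18, 3, 6; average 12.
Conditioning on W=-1 selects the 4 unit(s) with R ∈ {5, 7, 3, 6}. Their P values: 15, 21, 9, 18. Mean = 15.75.
Difference = 12 − 15.75 = -3.75.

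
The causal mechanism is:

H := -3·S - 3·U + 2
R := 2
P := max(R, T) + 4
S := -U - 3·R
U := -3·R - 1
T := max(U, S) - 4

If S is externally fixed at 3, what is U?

-7

Under do(S=3), the mechanism S := -U - 3·R is discarded; S is fixed at 3.
Since U is not a descendant of the intervened variable, it is unaffected.
U = -3·R - 1  [with R=2]  = -7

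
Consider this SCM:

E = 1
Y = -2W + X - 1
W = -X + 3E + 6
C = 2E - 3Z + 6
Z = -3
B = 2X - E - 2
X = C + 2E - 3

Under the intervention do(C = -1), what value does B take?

-7

do(C=-1) replaces the equation C = 2E - 3Z + 6 with the constant C = -1.
X = C + 2E - 3  [with C=-1, E=1]  = -2
B = 2X - E - 2  [with X=-2, E=1]  = -7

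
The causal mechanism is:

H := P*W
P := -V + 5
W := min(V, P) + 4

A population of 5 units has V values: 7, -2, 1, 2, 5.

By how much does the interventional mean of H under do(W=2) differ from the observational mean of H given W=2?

-0.2

The intervention sets W=2 in all 5 units regardless of V. Recomputing H per unit gives -4, 14, 8, 6, 0; average 4.8.
Observing W=2 restricts to units where W's equation naturally yields 2: V ∈ {7, -2}. In that subpopulation H = -4, 14, mean 5.
Difference = 4.8 − 5 = -0.2.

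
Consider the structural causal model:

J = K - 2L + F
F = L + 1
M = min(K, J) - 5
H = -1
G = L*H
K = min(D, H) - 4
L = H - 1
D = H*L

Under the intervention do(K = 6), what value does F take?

-1

The intervention breaks the incoming arrows to K: K = min(D, H) - 4 no longer applies, and K = 6.
Since F is not a descendant of the intervened variable, it is unaffected.
L = H - 1  [with H=-1]  = -2
F = L + 1  [with L=-2]  = -1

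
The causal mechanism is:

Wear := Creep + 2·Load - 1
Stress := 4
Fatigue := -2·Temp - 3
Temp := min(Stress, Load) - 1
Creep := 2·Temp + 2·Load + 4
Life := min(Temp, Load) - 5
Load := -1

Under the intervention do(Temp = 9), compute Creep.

The intervention breaks the incoming arrows to Temp: Temp := min(Stress, Load) - 1 no longer applies, and Temp = 9.
Creep = 2·Temp + 2·Load + 4  [with Temp=9, Load=-1]  = 20

20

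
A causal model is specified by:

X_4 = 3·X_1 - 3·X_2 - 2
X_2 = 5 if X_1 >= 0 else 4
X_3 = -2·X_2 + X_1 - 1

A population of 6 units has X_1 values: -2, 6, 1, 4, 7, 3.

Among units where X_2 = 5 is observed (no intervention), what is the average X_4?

E[X_4|X_2=5] averages over only the 5 units with X_2=5 (X_1 = 6, 1, 4, 7, 3): X_4 = 1, -14, -5, 4, -8, mean -4.4.

-4.4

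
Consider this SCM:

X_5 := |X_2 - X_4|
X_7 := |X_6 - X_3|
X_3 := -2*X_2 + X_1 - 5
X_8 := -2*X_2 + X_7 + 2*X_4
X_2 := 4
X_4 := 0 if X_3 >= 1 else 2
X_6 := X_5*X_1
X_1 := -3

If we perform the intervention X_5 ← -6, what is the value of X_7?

34

Under do(X_5=-6), the mechanism X_5 := |X_2 - X_4| is discarded; X_5 is fixed at -6.
X_3 = -2*X_2 + X_1 - 5  [with X_2=4, X_1=-3]  = -16
X_6 = X_5*X_1  [with X_5=-6, X_1=-3]  = 18
X_7 = |X_6 - X_3|  [with X_6=18, X_3=-16]  = 34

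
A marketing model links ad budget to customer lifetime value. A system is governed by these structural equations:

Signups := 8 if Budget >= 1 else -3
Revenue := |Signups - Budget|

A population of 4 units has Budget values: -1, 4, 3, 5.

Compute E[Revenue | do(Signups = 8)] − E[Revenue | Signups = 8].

Every unit gets Signups=8 under the intervention. Revenue values become 9, 4, 5, 3; E[Revenue|do(Signups=8)] = 5.25.
Conditioning on Signups=8 selects the 3 unit(s) with Budget ∈ {4, 3, 5}. Their Revenue values: 4, 5, 3. Mean = 4.
Difference = 5.25 − 4 = 1.25.

1.25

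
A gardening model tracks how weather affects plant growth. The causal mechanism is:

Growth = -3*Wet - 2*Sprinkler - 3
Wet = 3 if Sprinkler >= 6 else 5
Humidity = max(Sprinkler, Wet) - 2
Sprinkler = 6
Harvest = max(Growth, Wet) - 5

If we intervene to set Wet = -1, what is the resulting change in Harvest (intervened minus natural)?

-4

do(Wet=-1) replaces the equation Wet = 3 if Sprinkler >= 6 else 5 with the constant Wet = -1.
Growth = -3*Wet - 2*Sprinkler - 3  [with Wet=-1, Sprinkler=6]  = -12
Harvest = max(Growth, Wet) - 5  [with Growth=-12, Wet=-1]  = -6
Without intervention: Wet = 3 if Sprinkler >= 6 else 5  [with Sprinkler=6]  = 3; Growth = -3*Wet - 2*Sprinkler - 3  [with Wet=3, Sprinkler=6]  = -24; Harvest = max(Growth, Wet) - 5  [with Growth=-24, Wet=3]  = -2.
Change = -6 − (-2) = -4.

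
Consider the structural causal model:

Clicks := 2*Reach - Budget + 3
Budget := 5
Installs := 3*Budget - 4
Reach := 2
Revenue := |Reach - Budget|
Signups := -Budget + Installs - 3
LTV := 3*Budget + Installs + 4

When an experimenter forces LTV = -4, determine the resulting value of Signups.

3

The intervention breaks the incoming arrows to LTV: LTV := 3*Budget + Installs + 4 no longer applies, and LTV = -4.
Signups is not downstream of the intervention, so its value is determined by the original equations.
Installs = 3*Budget - 4  [with Budget=5]  = 11
Signups = -Budget + Installs - 3  [with Budget=5, Installs=11]  = 3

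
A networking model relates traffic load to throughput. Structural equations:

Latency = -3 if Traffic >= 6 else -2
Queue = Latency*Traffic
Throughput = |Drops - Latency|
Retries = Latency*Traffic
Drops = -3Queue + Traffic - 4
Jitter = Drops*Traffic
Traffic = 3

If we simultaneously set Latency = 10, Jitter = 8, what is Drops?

The joint intervention fixes Latency = 10, Jitter = 8, removing each variable's own equation.
Queue = Latency*Traffic  [with Latency=10, Traffic=3]  = 30
Drops = -3Queue + Traffic - 4  [with Queue=30, Traffic=3]  = -91

-91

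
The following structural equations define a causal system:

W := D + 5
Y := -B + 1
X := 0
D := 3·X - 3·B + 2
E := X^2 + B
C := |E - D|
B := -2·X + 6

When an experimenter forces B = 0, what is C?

Under do(B=0), the mechanism B := -2·X + 6 is discarded; B is fixed at 0.
D = 3·X - 3·B + 2  [with X=0, B=0]  = 2
E = X^2 + B  [with X=0, B=0]  = 0
C = |E - D|  [with E=0, D=2]  = 2

2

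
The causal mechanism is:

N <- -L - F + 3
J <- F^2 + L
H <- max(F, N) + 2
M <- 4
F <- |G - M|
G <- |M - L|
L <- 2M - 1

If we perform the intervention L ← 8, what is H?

Under do(L=8), the mechanism L <- 2M - 1 is discarded; L is fixed at 8.
G = |M - L|  [with M=4, L=8]  = 4
F = |G - M|  [with G=4, M=4]  = 0
N = -L - F + 3  [with L=8, F=0]  = -5
H = max(F, N) + 2  [with F=0, N=-5]  = 2

2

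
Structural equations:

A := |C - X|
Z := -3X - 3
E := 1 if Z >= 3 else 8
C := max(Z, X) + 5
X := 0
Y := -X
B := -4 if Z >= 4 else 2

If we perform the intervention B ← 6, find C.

5

Under do(B=6), the mechanism B := -4 if Z >= 4 else 2 is discarded; B is fixed at 6.
Since C is not a descendant of the intervened variable, it is unaffected.
Z = -3X - 3  [with X=0]  = -3
C = max(Z, X) + 5  [with Z=-3, X=0]  = 5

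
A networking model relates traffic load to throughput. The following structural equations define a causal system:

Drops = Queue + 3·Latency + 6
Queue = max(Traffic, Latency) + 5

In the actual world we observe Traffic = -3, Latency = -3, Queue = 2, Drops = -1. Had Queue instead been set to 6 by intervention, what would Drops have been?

The intervention breaks the incoming arrows to Queue: Queue = max(Traffic, Latency) + 5 no longer applies, and Queue = 6.
Drops = Queue + 3·Latency + 6  [with Queue=6, Latency=-3]  = 3

3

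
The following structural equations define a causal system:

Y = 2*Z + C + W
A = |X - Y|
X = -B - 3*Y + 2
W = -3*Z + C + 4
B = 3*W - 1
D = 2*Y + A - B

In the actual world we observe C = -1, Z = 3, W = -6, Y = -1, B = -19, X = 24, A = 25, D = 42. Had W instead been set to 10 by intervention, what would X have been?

-72

The intervention breaks the incoming arrows to W: W = -3*Z + C + 4 no longer applies, and W = 10.
Y = 2*Z + C + W  [with Z=3, C=-1, W=10]  = 15
B = 3*W - 1  [with W=10]  = 29
X = -B - 3*Y + 2  [with B=29, Y=15]  = -72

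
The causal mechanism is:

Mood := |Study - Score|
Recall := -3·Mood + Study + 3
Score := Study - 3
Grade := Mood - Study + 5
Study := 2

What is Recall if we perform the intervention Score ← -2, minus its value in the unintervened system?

-3

Under do(Score=-2), the mechanism Score := Study - 3 is discarded; Score is fixed at -2.
Mood = |Study - Score|  [with Study=2, Score=-2]  = 4
Recall = -3·Mood + Study + 3  [with Mood=4, Study=2]  = -7
Without intervention: Score = Study - 3  [with Study=2]  = -1; Mood = |Study - Score|  [with Study=2, Score=-1]  = 3; Recall = -3·Mood + Study + 3  [with Mood=3, Study=2]  = -4.
Change = -7 − (-4) = -3.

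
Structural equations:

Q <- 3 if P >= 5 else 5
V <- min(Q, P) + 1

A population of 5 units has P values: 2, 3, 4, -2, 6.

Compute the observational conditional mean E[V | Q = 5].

E[V|Q=5] averages over only the 4 units with Q=5 (P = 2, 3, 4, -2): V = 3, 4, 5, -1, mean 2.75.

2.75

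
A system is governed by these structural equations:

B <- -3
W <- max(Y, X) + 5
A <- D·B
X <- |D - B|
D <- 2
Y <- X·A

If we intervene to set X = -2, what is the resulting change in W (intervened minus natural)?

The intervention breaks the incoming arrows to X: X <- |D - B| no longer applies, and X = -2.
A = D·B  [with D=2, B=-3]  = -6
Y = X·A  [with X=-2, A=-6]  = 12
W = max(Y, X) + 5  [with Y=12, X=-2]  = 17
Without intervention: X = |D - B|  [with D=2, B=-3]  = 5; A = D·B  [with D=2, B=-3]  = -6; Y = X·A  [with X=5, A=-6]  = -30; W = max(Y, X) + 5  [with Y=-30, X=5]  = 10.
Change = 17 − 10 = 7.

7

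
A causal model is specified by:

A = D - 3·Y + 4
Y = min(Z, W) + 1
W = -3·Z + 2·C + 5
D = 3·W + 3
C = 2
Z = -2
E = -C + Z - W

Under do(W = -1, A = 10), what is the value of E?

Under do(W = -1, A = 10), each intervened variable's structural equation is replaced by its fixed value.
E = -C + Z - W  [with C=2, Z=-2, W=-1]  = -3

-3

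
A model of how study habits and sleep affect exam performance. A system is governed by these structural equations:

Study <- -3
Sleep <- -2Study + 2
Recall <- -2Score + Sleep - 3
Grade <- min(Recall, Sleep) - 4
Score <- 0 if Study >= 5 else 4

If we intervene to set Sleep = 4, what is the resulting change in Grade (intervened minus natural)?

do(Sleep=4) replaces the equation Sleep <- -2Study + 2 with the constant Sleep = 4.
Score = 0 if Study >= 5 else 4  [with Study=-3]  = 4
Recall = -2Score + Sleep - 3  [with Score=4, Sleep=4]  = -7
Grade = min(Recall, Sleep) - 4  [with Recall=-7, Sleep=4]  = -11
Without intervention: Sleep = -2Study + 2  [with Study=-3]  = 8; Score = 0 if Study >= 5 else 4  [with Study=-3]  = 4; Recall = -2Score + Sleep - 3  [with Score=4, Sleep=8]  = -3; Grade = min(Recall, Sleep) - 4  [with Recall=-3, Sleep=8]  = -7.
Change = -11 − (-7) = -4.

-4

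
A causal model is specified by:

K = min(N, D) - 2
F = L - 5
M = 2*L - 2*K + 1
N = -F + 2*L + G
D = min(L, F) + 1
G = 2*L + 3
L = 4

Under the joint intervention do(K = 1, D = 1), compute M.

7

Setting K = 1, D = 1 by intervention discards those variables' equations.
M = 2*L - 2*K + 1  [with L=4, K=1]  = 7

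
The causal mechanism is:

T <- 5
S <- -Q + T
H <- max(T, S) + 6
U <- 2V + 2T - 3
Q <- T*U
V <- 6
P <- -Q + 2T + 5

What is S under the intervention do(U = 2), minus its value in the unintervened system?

do(U=2) replaces the equation U <- 2V + 2T - 3 with the constant U = 2.
Q = T*U  [with T=5, U=2]  = 10
S = -Q + T  [with Q=10, T=5]  = -5
Without intervention: U = 2V + 2T - 3  [with V=6, T=5]  = 19; Q = T*U  [with T=5, U=19]  = 95; S = -Q + T  [with Q=95, T=5]  = -90.
Change = -5 − (-90) = 85.

85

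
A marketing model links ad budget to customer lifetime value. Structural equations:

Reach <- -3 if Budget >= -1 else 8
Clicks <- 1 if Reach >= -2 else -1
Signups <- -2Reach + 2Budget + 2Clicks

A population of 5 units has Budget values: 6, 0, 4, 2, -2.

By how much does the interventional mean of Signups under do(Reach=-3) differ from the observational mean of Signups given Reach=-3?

Every unit gets Reach=-3 under the intervention. Signups values become 16, 4, 12, 8, 0; E[Signups|do(Reach=-3)] = 8.
Observing Reach=-3 restricts to units where Reach's equation naturally yields -3: Budget ∈ {6, 0, 4, 2}. In that subpopulation Signups = 16, 4, 12, 8, mean 10.
Difference = 8 − 10 = -2.

-2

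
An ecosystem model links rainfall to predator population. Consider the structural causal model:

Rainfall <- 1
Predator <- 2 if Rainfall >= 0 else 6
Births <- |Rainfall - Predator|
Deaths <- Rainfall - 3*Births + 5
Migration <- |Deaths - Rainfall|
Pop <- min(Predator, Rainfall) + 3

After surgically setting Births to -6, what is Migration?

23

do(Births=-6) replaces the equation Births <- |Rainfall - Predator| with the constant Births = -6.
Deaths = Rainfall - 3*Births + 5  [with Rainfall=1, Births=-6]  = 24
Migration = |Deaths - Rainfall|  [with Deaths=24, Rainfall=1]  = 23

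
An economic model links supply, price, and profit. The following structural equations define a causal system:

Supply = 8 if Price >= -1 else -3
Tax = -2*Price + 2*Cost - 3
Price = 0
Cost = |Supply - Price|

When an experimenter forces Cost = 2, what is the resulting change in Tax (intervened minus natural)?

The intervention breaks the incoming arrows to Cost: Cost = |Supply - Price| no longer applies, and Cost = 2.
Tax = -2*Price + 2*Cost - 3  [with Price=0, Cost=2]  = 1
Without intervention: Supply = 8 if Price >= -1 else -3  [with Price=0]  = 8; Cost = |Supply - Price|  [with Supply=8, Price=0]  = 8; Tax = -2*Price + 2*Cost - 3  [with Price=0, Cost=8]  = 13.
Change = 1 − 13 = -12.

-12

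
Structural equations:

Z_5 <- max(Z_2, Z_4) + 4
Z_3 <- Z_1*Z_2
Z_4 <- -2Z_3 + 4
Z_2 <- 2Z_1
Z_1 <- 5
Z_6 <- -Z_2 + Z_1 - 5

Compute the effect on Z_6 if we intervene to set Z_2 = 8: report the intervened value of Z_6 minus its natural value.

2

Under do(Z_2=8), the mechanism Z_2 <- 2Z_1 is discarded; Z_2 is fixed at 8.
Z_6 = -Z_2 + Z_1 - 5  [with Z_2=8, Z_1=5]  = -8
Without intervention: Z_2 = 2Z_1  [with Z_1=5]  = 10; Z_6 = -Z_2 + Z_1 - 5  [with Z_2=10, Z_1=5]  = -10.
Change = -8 − (-10) = 2.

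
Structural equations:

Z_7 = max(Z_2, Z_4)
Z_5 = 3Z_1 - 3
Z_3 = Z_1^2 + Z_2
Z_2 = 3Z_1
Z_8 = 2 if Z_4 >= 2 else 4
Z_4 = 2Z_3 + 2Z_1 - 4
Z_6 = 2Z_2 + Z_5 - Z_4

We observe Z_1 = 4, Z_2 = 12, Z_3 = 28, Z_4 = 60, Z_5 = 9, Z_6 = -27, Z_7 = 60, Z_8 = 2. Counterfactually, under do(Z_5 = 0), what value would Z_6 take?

-36

The intervention breaks the incoming arrows to Z_5: Z_5 = 3Z_1 - 3 no longer applies, and Z_5 = 0.
Z_2 = 3Z_1  [with Z_1=4]  = 12
Z_3 = Z_1^2 + Z_2  [with Z_1=4, Z_2=12]  = 28
Z_4 = 2Z_3 + 2Z_1 - 4  [with Z_3=28, Z_1=4]  = 60
Z_6 = 2Z_2 + Z_5 - Z_4  [with Z_2=12, Z_5=0, Z_4=60]  = -36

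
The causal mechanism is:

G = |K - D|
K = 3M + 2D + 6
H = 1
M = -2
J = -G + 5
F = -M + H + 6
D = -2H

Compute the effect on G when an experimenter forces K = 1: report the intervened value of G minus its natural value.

Intervening sets K = 1 and removes its equation (K = 3M + 2D + 6).
D = -2H  [with H=1]  = -2
G = |K - D|  [with K=1, D=-2]  = 3
Without intervention: D = -2H  [with H=1]  = -2; K = 3M + 2D + 6  [with M=-2, D=-2]  = -4; G = |K - D|  [with K=-4, D=-2]  = 2.
Change = 3 − 2 = 1.

1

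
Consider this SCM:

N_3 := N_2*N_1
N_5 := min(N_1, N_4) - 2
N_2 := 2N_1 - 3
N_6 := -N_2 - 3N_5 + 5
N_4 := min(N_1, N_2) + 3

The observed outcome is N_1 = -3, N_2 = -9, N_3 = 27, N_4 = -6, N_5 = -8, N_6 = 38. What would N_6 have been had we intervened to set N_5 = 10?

The intervention breaks the incoming arrows to N_5: N_5 := min(N_1, N_4) - 2 no longer applies, and N_5 = 10.
N_2 = 2N_1 - 3  [with N_1=-3]  = -9
N_6 = -N_2 - 3N_5 + 5  [with N_2=-9, N_5=10]  = -16

-16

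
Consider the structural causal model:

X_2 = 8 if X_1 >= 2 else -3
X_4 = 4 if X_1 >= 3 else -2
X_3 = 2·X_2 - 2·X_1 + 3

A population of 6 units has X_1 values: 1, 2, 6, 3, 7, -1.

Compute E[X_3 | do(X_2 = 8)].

Every unit gets X_2=8 under the intervention. X_3 values become 17, 15, 7, 13, 5, 21; E[X_3|do(X_2=8)] = 13.

13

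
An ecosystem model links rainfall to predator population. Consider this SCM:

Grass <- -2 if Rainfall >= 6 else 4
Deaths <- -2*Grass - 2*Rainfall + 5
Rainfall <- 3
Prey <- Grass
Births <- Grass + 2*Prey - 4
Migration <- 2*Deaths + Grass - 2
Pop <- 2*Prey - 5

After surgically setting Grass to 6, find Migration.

Under do(Grass=6), the mechanism Grass <- -2 if Rainfall >= 6 else 4 is discarded; Grass is fixed at 6.
Deaths = -2*Grass - 2*Rainfall + 5  [with Grass=6, Rainfall=3]  = -13
Migration = 2*Deaths + Grass - 2  [with Deaths=-13, Grass=6]  = -22

-22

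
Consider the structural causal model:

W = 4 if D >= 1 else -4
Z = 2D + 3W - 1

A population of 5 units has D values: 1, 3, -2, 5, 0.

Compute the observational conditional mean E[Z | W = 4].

Conditioning on W=4 selects the 3 unit(s) with D ∈ {1, 3, 5}. Their Z values: 13, 17, 21. Mean = 17.

17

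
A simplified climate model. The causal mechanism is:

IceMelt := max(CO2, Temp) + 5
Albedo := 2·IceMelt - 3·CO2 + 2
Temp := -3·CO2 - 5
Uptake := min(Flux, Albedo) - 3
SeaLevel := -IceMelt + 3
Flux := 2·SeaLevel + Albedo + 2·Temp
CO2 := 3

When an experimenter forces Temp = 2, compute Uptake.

0

Under do(Temp=2), the mechanism Temp := -3·CO2 - 5 is discarded; Temp is fixed at 2.
IceMelt = max(CO2, Temp) + 5  [with CO2=3, Temp=2]  = 8
Albedo = 2·IceMelt - 3·CO2 + 2  [with IceMelt=8, CO2=3]  = 9
SeaLevel = -IceMelt + 3  [with IceMelt=8]  = -5
Flux = 2·SeaLevel + Albedo + 2·Temp  [with SeaLevel=-5, Albedo=9, Temp=2]  = 3
Uptake = min(Flux, Albedo) - 3  [with Flux=3, Albedo=9]  = 0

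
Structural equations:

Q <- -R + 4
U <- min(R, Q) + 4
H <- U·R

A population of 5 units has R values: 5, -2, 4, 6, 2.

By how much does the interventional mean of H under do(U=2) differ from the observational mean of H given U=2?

2

The intervention sets U=2 in all 5 units regardless of R. Recomputing H per unit gives 10, -4, 8, 12, 4; average 6.
E[H|U=2] averages over only the 2 units with U=2 (R = -2, 6): H = -4, 12, mean 4.
Difference = 6 − 4 = 2.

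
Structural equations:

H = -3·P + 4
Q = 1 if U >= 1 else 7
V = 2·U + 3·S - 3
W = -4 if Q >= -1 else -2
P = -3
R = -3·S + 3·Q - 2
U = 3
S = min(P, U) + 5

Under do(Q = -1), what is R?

The intervention breaks the incoming arrows to Q: Q = 1 if U >= 1 else 7 no longer applies, and Q = -1.
S = min(P, U) + 5  [with P=-3, U=3]  = 2
R = -3·S + 3·Q - 2  [with S=2, Q=-1]  = -11

-11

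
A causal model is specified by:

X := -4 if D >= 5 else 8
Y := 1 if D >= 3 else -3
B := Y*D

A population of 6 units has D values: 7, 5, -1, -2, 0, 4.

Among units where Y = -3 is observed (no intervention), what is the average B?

3

Observing Y=-3 restricts to units where Y's equation naturally yields -3: D ∈ {-1, -2, 0}. In that subpopulation B = 3, 6, 0, mean 3.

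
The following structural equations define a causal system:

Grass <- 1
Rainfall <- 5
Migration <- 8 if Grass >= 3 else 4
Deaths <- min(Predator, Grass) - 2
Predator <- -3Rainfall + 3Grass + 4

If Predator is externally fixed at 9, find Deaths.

The intervention breaks the incoming arrows to Predator: Predator <- -3Rainfall + 3Grass + 4 no longer applies, and Predator = 9.
Deaths = min(Predator, Grass) - 2  [with Predator=9, Grass=1]  = -1

-1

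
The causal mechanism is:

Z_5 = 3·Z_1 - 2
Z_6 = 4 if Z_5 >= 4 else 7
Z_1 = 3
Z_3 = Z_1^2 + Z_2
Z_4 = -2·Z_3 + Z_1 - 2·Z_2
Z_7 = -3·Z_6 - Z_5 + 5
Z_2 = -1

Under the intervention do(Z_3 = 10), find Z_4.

-15

The intervention breaks the incoming arrows to Z_3: Z_3 = Z_1^2 + Z_2 no longer applies, and Z_3 = 10.
Z_4 = -2·Z_3 + Z_1 - 2·Z_2  [with Z_3=10, Z_1=3, Z_2=-1]  = -15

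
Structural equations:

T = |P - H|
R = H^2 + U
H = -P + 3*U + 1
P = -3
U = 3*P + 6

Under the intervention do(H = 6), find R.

33

The intervention breaks the incoming arrows to H: H = -P + 3*U + 1 no longer applies, and H = 6.
U = 3*P + 6  [with P=-3]  = -3
R = H^2 + U  [with H=6, U=-3]  = 33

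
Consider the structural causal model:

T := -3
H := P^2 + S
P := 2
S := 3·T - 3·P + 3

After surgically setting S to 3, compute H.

7

The intervention breaks the incoming arrows to S: S := 3·T - 3·P + 3 no longer applies, and S = 3.
H = P^2 + S  [with P=2, S=3]  = 7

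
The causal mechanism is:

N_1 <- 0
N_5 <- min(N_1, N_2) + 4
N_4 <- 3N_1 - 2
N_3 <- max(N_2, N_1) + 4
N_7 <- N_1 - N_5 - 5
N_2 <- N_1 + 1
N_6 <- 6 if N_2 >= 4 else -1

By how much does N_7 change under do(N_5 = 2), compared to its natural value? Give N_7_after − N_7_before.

Under do(N_5=2), the mechanism N_5 <- min(N_1, N_2) + 4 is discarded; N_5 is fixed at 2.
N_7 = N_1 - N_5 - 5  [with N_1=0, N_5=2]  = -7
Without intervention: N_2 = N_1 + 1  [with N_1=0]  = 1; N_5 = min(N_1, N_2) + 4  [with N_1=0, N_2=1]  = 4; N_7 = N_1 - N_5 - 5  [with N_1=0, N_5=4]  = -9.
Change = -7 − (-9) = 2.

2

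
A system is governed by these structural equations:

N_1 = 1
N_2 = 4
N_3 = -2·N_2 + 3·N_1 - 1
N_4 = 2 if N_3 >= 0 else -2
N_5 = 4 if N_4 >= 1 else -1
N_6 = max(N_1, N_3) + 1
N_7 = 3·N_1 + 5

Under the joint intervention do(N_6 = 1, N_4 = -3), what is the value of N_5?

-1

Setting N_6 = 1, N_4 = -3 by intervention discards those variables' equations.
N_5 = 4 if N_4 >= 1 else -1  [with N_4=-3]  = -1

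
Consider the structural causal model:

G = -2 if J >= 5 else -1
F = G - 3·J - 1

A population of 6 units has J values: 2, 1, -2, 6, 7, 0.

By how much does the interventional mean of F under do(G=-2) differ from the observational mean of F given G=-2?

Under do(G=-2), G's equation is replaced by G=-2 for every unit. Per-unit F: -9, -6, 3, -21, -24, -3. Mean = -10.
Conditioning on G=-2 selects the 2 unit(s) with J ∈ {6, 7}. Their F values: -21, -24. Mean = -22.5.
Difference = -10 − (-22.5) = 12.5.

12.5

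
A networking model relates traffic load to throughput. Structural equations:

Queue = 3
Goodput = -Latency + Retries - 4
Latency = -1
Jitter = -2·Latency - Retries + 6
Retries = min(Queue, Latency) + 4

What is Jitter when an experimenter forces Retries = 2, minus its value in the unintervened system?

1

The intervention breaks the incoming arrows to Retries: Retries = min(Queue, Latency) + 4 no longer applies, and Retries = 2.
Jitter = -2·Latency - Retries + 6  [with Latency=-1, Retries=2]  = 6
Without intervention: Retries = min(Queue, Latency) + 4  [with Queue=3, Latency=-1]  = 3; Jitter = -2·Latency - Retries + 6  [with Latency=-1, Retries=3]  = 5.
Change = 6 − 5 = 1.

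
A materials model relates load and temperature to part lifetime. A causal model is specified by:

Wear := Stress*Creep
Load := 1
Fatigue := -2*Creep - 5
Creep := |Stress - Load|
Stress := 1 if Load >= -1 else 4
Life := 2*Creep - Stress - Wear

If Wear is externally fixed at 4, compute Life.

-5

Under do(Wear=4), the mechanism Wear := Stress*Creep is discarded; Wear is fixed at 4.
Stress = 1 if Load >= -1 else 4  [with Load=1]  = 1
Creep = |Stress - Load|  [with Stress=1, Load=1]  = 0
Life = 2*Creep - Stress - Wear  [with Creep=0, Stress=1, Wear=4]  = -5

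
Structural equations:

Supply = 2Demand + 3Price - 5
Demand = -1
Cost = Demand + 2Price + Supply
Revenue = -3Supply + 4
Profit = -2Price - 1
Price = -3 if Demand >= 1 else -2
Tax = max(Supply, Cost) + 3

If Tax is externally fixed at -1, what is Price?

do(Tax=-1) replaces the equation Tax = max(Supply, Cost) + 3 with the constant Tax = -1.
Price is not downstream of the intervention, so its value is determined by the original equations.
Price = -3 if Demand >= 1 else -2  [with Demand=-1]  = -2

-2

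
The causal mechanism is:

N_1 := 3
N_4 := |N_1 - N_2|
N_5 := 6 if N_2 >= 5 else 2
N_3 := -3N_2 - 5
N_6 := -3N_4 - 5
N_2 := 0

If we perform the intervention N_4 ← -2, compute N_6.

Under do(N_4=-2), the mechanism N_4 := |N_1 - N_2| is discarded; N_4 is fixed at -2.
N_6 = -3N_4 - 5  [with N_4=-2]  = 1

1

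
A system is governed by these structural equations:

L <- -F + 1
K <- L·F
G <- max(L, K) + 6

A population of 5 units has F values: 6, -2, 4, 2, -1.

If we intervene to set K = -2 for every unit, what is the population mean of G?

6

The intervention sets K=-2 in all 5 units regardless of F. Recomputing G per unit gives 4, 9, 4, 5, 8; average 6.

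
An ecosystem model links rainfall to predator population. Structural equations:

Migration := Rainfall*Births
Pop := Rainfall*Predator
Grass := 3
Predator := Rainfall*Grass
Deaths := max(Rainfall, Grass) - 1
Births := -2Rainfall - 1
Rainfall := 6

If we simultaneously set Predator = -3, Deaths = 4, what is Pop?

Under do(Predator = -3, Deaths = 4), each intervened variable's structural equation is replaced by its fixed value.
Pop = Rainfall*Predator  [with Rainfall=6, Predator=-3]  = -18

-18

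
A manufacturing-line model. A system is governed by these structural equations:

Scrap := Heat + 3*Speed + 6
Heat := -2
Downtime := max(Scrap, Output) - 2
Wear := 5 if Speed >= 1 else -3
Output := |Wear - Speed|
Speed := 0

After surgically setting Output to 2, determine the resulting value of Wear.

-3

do(Output=2) replaces the equation Output := |Wear - Speed| with the constant Output = 2.
Wear is not downstream of the intervention, so its value is determined by the original equations.
Wear = 5 if Speed >= 1 else -3  [with Speed=0]  = -3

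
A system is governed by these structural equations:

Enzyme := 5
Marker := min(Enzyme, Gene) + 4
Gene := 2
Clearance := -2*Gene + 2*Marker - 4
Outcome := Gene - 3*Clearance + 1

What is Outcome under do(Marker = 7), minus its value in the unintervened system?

-6

do(Marker=7) replaces the equation Marker := min(Enzyme, Gene) + 4 with the constant Marker = 7.
Clearance = -2*Gene + 2*Marker - 4  [with Gene=2, Marker=7]  = 6
Outcome = Gene - 3*Clearance + 1  [with Gene=2, Clearance=6]  = -15
Without intervention: Marker = min(Enzyme, Gene) + 4  [with Enzyme=5, Gene=2]  = 6; Clearance = -2*Gene + 2*Marker - 4  [with Gene=2, Marker=6]  = 4; Outcome = Gene - 3*Clearance + 1  [with Gene=2, Clearance=4]  = -9.
Change = -15 − (-9) = -6.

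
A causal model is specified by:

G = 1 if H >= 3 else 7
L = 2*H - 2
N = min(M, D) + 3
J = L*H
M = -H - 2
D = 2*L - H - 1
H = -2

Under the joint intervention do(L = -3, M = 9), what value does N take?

-2

Setting L = -3, M = 9 by intervention discards those variables' equations.
D = 2*L - H - 1  [with L=-3, H=-2]  = -5
N = min(M, D) + 3  [with M=9, D=-5]  = -2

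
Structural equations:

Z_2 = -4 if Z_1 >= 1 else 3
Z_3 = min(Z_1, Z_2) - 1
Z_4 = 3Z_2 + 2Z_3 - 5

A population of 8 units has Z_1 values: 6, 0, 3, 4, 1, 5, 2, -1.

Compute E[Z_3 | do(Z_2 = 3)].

0.75

do(Z_2=3) breaks Z_2's dependence on Z_1. With Z_2=3 fixed, Z_3 across the units is 2, -1, 2, 2, 0, 2, 1, -2, mean 0.75.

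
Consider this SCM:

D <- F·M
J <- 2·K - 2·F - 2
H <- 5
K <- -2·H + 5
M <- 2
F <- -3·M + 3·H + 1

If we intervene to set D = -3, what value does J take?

-32

do(D=-3) replaces the equation D <- F·M with the constant D = -3.
Since J is not a descendant of the intervened variable, it is unaffected.
K = -2·H + 5  [with H=5]  = -5
F = -3·M + 3·H + 1  [with M=2, H=5]  = 10
J = 2·K - 2·F - 2  [with K=-5, F=10]  = -32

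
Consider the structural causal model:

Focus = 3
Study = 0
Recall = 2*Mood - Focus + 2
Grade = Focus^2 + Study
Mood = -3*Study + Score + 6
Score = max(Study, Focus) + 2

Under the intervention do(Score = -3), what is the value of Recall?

do(Score=-3) replaces the equation Score = max(Study, Focus) + 2 with the constant Score = -3.
Mood = -3*Study + Score + 6  [with Study=0, Score=-3]  = 3
Recall = 2*Mood - Focus + 2  [with Mood=3, Focus=3]  = 5

5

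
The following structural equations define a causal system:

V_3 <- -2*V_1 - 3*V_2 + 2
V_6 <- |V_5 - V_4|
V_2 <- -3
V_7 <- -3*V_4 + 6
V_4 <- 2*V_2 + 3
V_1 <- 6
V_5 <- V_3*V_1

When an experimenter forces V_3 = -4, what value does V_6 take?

21

The intervention breaks the incoming arrows to V_3: V_3 <- -2*V_1 - 3*V_2 + 2 no longer applies, and V_3 = -4.
V_4 = 2*V_2 + 3  [with V_2=-3]  = -3
V_5 = V_3*V_1  [with V_3=-4, V_1=6]  = -24
V_6 = |V_5 - V_4|  [with V_5=-24, V_4=-3]  = 21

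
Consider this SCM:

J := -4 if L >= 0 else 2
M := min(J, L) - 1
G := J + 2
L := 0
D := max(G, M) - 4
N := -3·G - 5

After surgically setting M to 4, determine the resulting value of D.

Under do(M=4), the mechanism M := min(J, L) - 1 is discarded; M is fixed at 4.
J = -4 if L >= 0 else 2  [with L=0]  = -4
G = J + 2  [with J=-4]  = -2
D = max(G, M) - 4  [with G=-2, M=4]  = 0

0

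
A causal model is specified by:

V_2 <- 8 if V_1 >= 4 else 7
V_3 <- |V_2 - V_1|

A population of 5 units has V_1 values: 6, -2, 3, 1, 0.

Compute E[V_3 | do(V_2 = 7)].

The intervention sets V_2=7 in all 5 units regardless of V_1. Recomputing V_3 per unit gives 1, 9, 4, 6, 7; average 5.4.

5.4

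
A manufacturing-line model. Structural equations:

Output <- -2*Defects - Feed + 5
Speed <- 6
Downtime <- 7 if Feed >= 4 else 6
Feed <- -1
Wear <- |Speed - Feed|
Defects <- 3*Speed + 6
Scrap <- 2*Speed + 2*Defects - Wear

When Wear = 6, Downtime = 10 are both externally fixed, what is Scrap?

54

Setting Wear = 6, Downtime = 10 by intervention discards those variables' equations.
Defects = 3*Speed + 6  [with Speed=6]  = 24
Scrap = 2*Speed + 2*Defects - Wear  [with Speed=6, Defects=24, Wear=6]  = 54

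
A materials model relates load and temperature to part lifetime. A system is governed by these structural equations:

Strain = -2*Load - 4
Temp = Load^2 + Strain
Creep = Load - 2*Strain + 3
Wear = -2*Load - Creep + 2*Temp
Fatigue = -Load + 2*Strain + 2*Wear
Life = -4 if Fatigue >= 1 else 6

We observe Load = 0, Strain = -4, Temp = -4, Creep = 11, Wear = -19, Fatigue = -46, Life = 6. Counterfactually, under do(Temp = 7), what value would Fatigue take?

The intervention breaks the incoming arrows to Temp: Temp = Load^2 + Strain no longer applies, and Temp = 7.
Strain = -2*Load - 4  [with Load=0]  = -4
Creep = Load - 2*Strain + 3  [with Load=0, Strain=-4]  = 11
Wear = -2*Load - Creep + 2*Temp  [with Load=0, Creep=11, Temp=7]  = 3
Fatigue = -Load + 2*Strain + 2*Wear  [with Load=0, Strain=-4, Wear=3]  = -2

-2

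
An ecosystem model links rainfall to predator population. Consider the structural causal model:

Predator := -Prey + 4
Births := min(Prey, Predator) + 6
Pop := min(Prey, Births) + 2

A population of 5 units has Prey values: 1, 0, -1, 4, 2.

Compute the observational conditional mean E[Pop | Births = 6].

4

E[Pop|Births=6] averages over only the 2 units with Births=6 (Prey = 0, 4): Pop = 2, 6, mean 4.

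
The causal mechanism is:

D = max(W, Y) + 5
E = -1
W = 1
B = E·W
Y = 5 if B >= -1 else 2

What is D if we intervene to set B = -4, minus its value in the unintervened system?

-3

do(B=-4) replaces the equation B = E·W with the constant B = -4.
Y = 5 if B >= -1 else 2  [with B=-4]  = 2
D = max(W, Y) + 5  [with W=1, Y=2]  = 7
Without intervention: B = E·W  [with E=-1, W=1]  = -1; Y = 5 if B >= -1 else 2  [with B=-1]  = 5; D = max(W, Y) + 5  [with W=1, Y=5]  = 10.
Change = 7 − 10 = -3.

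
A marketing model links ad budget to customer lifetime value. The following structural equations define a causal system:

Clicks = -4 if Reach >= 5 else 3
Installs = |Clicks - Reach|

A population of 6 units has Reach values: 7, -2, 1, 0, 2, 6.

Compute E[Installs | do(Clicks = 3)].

3

Under do(Clicks=3), Clicks's equation is replaced by Clicks=3 for every unit. Per-unit Installs: 4, 5, 2, 3, 1, 3. Mean = 3.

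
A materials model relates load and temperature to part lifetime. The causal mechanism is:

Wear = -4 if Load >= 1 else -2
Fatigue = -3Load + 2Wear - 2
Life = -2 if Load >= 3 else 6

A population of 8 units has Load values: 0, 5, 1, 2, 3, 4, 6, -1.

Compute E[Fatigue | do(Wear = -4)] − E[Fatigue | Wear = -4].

do(Wear=-4) breaks Wear's dependence on Load. With Wear=-4 fixed, Fatigue across the units is -10, -25, -13, -16, -19, -22, -28, -7, mean -17.5.
E[Fatigue|Wear=-4] averages over only the 6 units with Wear=-4 (Load = 5, 1, 2, 3, 4, 6): Fatigue = -25, -13, -16, -19, -22, -28, mean -20.5.
Difference = -17.5 − (-20.5) = 3.

3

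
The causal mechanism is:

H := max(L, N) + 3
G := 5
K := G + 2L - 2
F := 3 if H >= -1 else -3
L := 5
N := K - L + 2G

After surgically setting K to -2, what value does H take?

do(K=-2) replaces the equation K := G + 2L - 2 with the constant K = -2.
N = K - L + 2G  [with K=-2, L=5, G=5]  = 3
H = max(L, N) + 3  [with L=5, N=3]  = 8

8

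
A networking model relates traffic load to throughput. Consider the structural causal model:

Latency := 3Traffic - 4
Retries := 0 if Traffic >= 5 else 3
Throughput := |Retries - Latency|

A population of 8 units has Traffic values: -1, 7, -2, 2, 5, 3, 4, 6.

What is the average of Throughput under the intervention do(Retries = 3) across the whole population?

do(Retries=3) breaks Retries's dependence on Traffic. With Retries=3 fixed, Throughput across the units is 10, 14, 13, 1, 8, 2, 5, 11, mean 8.

8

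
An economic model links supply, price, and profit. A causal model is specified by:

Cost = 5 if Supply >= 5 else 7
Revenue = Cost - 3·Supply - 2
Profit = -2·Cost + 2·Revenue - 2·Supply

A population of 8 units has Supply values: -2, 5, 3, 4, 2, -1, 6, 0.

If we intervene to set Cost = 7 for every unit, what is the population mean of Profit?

-21

Every unit gets Cost=7 under the intervention. Profit values become 12, -44, -28, -36, -20, 4, -52, -4; E[Profit|do(Cost=7)] = -21.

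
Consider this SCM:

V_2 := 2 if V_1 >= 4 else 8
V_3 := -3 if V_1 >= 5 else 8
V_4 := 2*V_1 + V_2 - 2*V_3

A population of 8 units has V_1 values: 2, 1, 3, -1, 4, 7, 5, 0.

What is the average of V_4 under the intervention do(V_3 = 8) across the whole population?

Under do(V_3=8), V_3's equation is replaced by V_3=8 for every unit. Per-unit V_4: -4, -6, -2, -10, -6, 0, -4, -8. Mean = -5.

-5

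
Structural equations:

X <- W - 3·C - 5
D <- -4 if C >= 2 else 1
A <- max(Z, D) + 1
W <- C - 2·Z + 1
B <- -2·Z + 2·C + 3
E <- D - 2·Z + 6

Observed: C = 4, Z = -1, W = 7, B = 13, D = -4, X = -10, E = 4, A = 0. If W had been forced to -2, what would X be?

-19

The intervention breaks the incoming arrows to W: W <- C - 2·Z + 1 no longer applies, and W = -2.
X = W - 3·C - 5  [with W=-2, C=4]  = -19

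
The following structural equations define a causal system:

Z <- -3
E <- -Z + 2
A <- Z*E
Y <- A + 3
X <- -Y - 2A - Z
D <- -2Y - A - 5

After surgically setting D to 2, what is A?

do(D=2) replaces the equation D <- -2Y - A - 5 with the constant D = 2.
A is not downstream of the intervention, so its value is determined by the original equations.
E = -Z + 2  [with Z=-3]  = 5
A = Z*E  [with Z=-3, E=5]  = -15

-15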